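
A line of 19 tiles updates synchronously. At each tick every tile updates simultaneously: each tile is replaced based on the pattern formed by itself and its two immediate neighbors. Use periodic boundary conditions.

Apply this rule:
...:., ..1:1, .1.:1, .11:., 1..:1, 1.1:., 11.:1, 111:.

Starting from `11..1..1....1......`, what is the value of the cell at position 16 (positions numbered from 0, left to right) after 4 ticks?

1

.11111111..111....1
........111..11..11
1......1..111.111.1
11....1111..1...1..
position 16 holds 1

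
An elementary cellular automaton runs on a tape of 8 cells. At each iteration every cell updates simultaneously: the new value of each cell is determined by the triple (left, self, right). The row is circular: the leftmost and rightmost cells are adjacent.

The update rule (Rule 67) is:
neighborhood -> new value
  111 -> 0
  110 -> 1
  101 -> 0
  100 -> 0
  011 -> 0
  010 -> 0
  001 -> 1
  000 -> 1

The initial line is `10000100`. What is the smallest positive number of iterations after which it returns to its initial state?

24

00111001
01001010
10010000
00100111
01001001
00010010
11100100
00101001
01000010
10011100
00100101
01001000
10010011
10100100
00001001
01110010
10010100
00100001
01001110
10010010
00100100
11001001
01010010
10000100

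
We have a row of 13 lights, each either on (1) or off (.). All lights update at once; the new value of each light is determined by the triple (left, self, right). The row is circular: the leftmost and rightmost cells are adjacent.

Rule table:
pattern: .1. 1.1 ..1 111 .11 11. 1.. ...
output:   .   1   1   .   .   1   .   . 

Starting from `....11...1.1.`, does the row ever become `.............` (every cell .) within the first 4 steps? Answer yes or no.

...1.1..1.1..
..1.1..1.1...
.1.1..1.1....
1.1..1.1.....
step 4 is 1.1..1.1....., still not uniform .

no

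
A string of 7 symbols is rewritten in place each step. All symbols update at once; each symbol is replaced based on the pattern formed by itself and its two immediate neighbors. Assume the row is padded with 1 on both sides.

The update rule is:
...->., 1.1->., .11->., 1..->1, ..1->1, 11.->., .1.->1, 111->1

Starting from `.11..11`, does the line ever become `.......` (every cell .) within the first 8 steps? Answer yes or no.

...11.1
1.1....
..11..1
11..11.
1.11...
....1.1
1..11..
.11..11
step 8 is .11..11, still not uniform .

no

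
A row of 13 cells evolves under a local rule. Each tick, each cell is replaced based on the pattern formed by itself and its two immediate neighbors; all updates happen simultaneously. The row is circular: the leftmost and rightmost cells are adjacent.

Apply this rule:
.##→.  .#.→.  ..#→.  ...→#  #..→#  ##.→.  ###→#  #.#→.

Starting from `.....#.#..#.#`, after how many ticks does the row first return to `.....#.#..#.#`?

tick 1: ####....#....
tick 2: .##.###..###.
tick 3: .....#.#..#.#

3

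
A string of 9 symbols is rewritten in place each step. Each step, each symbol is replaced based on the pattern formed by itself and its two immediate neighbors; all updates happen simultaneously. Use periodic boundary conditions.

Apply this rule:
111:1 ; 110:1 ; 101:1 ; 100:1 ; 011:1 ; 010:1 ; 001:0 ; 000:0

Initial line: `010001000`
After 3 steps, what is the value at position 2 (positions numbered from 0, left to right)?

011001100
011101110
011111111
position 2 holds 1

1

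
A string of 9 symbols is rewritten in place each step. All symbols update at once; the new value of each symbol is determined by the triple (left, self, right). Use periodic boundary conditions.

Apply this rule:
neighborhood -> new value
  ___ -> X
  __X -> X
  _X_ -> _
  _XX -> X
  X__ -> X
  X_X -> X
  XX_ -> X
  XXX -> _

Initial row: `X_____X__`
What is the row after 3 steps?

_XXXXX_XX
XX___XXXX
_XXXXX___

_XXXXX___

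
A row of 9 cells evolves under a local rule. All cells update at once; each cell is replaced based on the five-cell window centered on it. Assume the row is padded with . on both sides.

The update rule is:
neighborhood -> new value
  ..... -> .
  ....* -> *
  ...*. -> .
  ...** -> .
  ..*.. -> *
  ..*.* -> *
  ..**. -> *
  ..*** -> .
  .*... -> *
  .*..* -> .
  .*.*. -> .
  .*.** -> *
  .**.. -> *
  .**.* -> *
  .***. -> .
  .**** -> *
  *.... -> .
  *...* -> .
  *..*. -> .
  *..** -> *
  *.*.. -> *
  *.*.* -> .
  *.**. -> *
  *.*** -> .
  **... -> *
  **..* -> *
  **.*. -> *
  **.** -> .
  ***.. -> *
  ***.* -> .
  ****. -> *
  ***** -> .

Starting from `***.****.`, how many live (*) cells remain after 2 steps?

4

step 1: .....****
step 2: ...*..***
count of *: 4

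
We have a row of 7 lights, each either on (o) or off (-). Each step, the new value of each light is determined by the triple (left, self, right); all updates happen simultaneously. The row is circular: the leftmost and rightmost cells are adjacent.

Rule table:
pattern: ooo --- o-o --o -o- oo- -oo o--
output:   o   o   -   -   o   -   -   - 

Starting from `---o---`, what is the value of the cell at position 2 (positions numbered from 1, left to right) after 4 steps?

o

step 1: oo-o-oo
step 2: o--o--o
step 3: ---o---  (repeats step 0; period 3)
step 4: oo-o-oo
position 2 holds o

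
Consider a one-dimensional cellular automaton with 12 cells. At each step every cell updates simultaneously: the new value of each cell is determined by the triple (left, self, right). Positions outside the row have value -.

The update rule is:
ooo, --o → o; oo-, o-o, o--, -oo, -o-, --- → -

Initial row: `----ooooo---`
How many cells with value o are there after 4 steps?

2

step 1: ---o-ooo----
step 2: --o---o-----
step 3: -o---o------
step 4: o---o-------
count of o: 2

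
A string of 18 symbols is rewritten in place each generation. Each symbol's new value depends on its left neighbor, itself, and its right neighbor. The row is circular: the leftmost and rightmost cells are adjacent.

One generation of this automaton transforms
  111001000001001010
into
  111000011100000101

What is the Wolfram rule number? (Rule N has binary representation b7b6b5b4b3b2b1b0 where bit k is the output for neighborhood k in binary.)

233

position 1: 111 → 1  (bit 7 = 1)
position 2: 110 → 1  (bit 6 = 1)
position 15: 101 → 1  (bit 5 = 1)
position 3: 100 → 0  (bit 4 = 0)
position 0: 011 → 1  (bit 3 = 1)
position 5: 010 → 0  (bit 2 = 0)
position 4: 001 → 0  (bit 1 = 0)
position 7: 000 → 1  (bit 0 = 1)
bits b7..b0 = 11101001 = 233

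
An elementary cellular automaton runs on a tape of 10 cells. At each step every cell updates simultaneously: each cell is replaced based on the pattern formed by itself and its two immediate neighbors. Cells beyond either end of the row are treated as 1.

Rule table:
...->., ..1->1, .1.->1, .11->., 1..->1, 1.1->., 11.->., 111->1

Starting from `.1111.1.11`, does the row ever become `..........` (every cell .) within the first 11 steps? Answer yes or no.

no

..11..1..1
11..11111.
1.11.111..
......1.11
1....11..1
.1..1..11.
.111111...
..1111.1.1
11.11..1..
1....11111
.1..1.1111
step 11 is .1..1.1111, still not uniform .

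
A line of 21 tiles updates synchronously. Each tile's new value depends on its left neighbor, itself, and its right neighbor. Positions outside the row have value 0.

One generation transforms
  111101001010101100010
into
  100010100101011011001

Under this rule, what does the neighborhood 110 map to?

At position 3 the neighborhood is 110; the next row has 0 there.

0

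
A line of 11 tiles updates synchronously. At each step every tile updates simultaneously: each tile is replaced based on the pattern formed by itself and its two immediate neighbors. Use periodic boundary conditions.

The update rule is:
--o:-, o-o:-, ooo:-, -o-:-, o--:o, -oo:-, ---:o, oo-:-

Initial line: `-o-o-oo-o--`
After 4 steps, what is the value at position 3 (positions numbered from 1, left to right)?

step 1: ---------oo
step 2: oooooooo---
step 3: --------oo-
step 4: ooooooo---o
position 3 holds o

o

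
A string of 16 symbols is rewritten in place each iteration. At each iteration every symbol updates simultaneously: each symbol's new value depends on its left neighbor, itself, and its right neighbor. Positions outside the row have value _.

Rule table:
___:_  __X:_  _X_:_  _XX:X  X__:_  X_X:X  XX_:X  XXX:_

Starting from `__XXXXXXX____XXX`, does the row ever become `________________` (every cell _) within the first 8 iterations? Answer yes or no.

__X_____X____X_X
______________X_
________________
all cells are _ at iteration 3

yes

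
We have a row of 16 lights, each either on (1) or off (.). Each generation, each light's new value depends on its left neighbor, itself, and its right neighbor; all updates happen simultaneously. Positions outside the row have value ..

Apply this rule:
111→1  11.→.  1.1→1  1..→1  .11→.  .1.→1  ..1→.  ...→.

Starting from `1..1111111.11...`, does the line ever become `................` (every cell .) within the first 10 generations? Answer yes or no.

11..11111.1..1..
..1..111.111.11.
..11..1.1.1.1..1
....1.11111111.1
....11.111111.11
......1.1111.1..
......11.11.111.
........1..1.1.1
........11.11111
..........1.111.
generation 10 is ..........1.111., still not uniform .

no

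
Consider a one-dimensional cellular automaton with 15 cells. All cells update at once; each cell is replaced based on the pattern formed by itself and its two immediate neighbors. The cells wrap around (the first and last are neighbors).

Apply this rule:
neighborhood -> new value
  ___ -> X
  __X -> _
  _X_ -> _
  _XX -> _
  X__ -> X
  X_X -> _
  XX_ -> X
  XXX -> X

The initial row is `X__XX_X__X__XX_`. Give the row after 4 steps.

_X__X__X__X__X_

_X__X__X__X__X_
__X__X__X__X__X
X__X__X__X__X__
_X__X__X__X__X_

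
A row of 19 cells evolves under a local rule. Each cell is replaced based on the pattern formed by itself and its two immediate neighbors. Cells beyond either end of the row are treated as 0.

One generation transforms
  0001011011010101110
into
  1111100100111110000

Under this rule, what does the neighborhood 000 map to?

At position 0 the neighborhood is 000; the next row has 1 there.

1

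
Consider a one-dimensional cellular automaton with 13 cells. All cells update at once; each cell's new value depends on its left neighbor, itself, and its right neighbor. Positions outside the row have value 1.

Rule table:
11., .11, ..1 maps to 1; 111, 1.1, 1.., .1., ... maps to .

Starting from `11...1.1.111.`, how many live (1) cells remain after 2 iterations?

2

.1..1....1.1.
...1....1....
count of 1: 2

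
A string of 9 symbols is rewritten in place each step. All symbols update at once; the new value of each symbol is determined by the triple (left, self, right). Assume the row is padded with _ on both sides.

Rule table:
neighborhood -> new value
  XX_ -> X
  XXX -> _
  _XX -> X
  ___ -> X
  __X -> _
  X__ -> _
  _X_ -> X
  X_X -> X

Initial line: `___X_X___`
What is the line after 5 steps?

XX_XXX_XX
XXXX_XXXX
X__XXX__X
X__X_X__X
X__XXX__X

X__XXX__X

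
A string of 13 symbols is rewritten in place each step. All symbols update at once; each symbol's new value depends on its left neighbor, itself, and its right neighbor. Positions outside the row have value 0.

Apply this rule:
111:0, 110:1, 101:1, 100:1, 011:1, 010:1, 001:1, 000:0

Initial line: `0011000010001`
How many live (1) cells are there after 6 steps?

0111100111011
1100111101111
1111100111001
1000111101111
1101100111001
1111111101111
count of 1: 12

12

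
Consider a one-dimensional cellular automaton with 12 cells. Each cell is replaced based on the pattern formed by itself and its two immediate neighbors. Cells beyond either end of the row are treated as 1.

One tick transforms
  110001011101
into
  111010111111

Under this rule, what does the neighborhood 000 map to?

At position 3 the neighborhood is 000; the next row has 0 there.

0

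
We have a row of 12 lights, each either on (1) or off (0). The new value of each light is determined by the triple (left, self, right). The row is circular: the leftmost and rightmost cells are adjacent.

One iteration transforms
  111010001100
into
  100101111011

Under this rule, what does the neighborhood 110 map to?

0

At position 2 the neighborhood is 110; the next row has 0 there.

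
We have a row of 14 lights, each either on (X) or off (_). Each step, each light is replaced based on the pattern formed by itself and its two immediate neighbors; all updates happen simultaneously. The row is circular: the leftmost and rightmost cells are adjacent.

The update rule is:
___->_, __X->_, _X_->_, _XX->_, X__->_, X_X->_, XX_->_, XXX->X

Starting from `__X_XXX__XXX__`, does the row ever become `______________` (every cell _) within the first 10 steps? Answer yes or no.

yes

_____X____X___
______________
all cells are _ at step 2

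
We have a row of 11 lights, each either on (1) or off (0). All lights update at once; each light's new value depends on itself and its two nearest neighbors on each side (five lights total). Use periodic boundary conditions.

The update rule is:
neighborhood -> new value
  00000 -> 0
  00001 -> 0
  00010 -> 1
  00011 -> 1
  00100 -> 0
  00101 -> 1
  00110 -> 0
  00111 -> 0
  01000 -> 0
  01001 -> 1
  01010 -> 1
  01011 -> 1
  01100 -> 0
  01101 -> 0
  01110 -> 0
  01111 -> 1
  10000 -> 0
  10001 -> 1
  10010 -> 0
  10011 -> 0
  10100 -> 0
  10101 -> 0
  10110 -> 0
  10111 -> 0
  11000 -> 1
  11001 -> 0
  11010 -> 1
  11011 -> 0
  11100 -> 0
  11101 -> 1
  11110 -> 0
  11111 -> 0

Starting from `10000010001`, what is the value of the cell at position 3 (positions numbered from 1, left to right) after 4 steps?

0

step 1: 01000100110
step 2: 00011010000
step 3: 00100100000
step 4: 01010000000
position 3 holds 0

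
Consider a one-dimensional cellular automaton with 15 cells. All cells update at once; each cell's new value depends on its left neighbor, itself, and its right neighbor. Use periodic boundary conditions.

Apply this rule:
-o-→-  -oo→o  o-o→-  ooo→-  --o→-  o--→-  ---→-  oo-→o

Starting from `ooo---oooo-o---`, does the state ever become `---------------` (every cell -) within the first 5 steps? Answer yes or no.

yes

o-o---o--o-----
---------------
all cells are - at step 2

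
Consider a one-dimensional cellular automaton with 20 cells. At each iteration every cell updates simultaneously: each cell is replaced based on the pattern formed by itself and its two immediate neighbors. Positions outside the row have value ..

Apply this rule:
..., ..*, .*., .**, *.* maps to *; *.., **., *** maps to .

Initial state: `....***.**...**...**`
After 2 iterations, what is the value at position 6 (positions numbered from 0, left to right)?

*

iteration 1: *****..**..***..***.
iteration 2: *.....**..**...**...
position 6 holds *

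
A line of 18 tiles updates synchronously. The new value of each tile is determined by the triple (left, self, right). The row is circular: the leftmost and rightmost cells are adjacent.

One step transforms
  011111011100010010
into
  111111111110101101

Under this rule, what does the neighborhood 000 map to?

0

At position 11 the neighborhood is 000; the next row has 0 there.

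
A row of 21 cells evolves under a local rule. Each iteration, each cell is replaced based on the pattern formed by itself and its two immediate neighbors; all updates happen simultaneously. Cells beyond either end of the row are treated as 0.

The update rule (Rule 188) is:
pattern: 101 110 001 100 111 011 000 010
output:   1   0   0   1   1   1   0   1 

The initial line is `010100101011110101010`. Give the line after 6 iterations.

011111110111111101101

011110111111101111111
011101111111011111110
011011111110111111101
010111111101111111011
011111111011111110110
011111110111111101101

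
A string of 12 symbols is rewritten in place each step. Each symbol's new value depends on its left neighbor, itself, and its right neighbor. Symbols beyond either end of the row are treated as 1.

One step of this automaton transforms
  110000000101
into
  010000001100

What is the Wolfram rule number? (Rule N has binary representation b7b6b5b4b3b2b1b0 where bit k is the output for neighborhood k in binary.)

70

position 0: 111 → 0  (bit 7 = 0)
position 1: 110 → 1  (bit 6 = 1)
position 10: 101 → 0  (bit 5 = 0)
position 2: 100 → 0  (bit 4 = 0)
position 11: 011 → 0  (bit 3 = 0)
position 9: 010 → 1  (bit 2 = 1)
position 8: 001 → 1  (bit 1 = 1)
position 3: 000 → 0  (bit 0 = 0)
bits b7..b0 = 01000110 = 70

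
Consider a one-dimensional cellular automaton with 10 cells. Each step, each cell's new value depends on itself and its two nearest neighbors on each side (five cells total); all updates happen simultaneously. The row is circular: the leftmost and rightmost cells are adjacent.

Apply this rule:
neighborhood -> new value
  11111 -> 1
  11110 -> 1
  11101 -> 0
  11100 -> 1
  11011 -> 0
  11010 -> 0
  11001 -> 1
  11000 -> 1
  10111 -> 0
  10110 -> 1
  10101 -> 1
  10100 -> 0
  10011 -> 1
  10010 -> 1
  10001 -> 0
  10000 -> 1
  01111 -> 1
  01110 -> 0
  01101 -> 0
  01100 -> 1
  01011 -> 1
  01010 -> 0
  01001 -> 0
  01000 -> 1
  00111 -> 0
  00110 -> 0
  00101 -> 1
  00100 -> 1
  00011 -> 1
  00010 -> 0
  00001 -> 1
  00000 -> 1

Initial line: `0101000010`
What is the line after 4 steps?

1111111000

1100111010
1111000011
1111111101
1111111000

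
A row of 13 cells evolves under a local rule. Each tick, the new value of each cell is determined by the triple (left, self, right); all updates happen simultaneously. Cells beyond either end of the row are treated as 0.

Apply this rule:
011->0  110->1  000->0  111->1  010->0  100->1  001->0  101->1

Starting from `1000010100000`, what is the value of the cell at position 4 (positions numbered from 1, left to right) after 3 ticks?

1

0100001010000
0010000101000
0001000010100
position 4 holds 1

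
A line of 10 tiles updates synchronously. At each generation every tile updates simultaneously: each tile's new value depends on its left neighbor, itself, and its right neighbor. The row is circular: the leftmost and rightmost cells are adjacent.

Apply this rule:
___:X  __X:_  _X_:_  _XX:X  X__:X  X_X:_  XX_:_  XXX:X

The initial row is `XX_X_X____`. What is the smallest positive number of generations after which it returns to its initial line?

X_____XXX_
_XXXX_XX__
_XXX__X_XX
_XX_X___X_
_X___XX__X
__XX_X_X__
X_X_____XX
___XXXX_XX
XX_XXX__X_
X__XX_X___
_X_X___XX_
____XX_X_X
XXX_X_____
XX___XXXX_
X_XX_XXX__
__X__XX_X_
X__X_X___X
_X____XX_X
__XXX_X___
X_XX___XXX
__X_XX_XXX
X___X__XX_
_XX__X_X__
_X_X____XX
____XXX_X_
XXX_XX___X
XX__X_XX_X
X_X___X__X
___XX__X_X
XX_X_X____

30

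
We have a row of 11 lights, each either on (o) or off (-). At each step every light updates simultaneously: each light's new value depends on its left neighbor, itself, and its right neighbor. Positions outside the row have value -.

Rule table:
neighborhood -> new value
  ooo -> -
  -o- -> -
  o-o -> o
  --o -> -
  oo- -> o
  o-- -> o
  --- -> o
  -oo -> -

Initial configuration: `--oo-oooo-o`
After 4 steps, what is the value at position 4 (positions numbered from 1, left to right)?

step 1: o--oo---oo-
step 2: -o--ooo--oo
step 3: --o---oo--o
step 4: o--oo--oo--
position 4 holds o

o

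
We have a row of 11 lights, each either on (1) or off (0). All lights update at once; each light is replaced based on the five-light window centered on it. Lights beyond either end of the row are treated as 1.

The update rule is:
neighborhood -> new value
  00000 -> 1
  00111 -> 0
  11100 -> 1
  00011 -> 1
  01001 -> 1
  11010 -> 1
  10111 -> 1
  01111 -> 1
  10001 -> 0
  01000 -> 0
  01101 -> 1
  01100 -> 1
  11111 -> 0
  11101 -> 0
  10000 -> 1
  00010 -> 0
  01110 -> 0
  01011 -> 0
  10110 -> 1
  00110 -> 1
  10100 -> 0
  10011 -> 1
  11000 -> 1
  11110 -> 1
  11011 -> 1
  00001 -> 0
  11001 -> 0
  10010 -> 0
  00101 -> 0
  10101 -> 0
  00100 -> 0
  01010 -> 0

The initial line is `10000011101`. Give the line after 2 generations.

generation 1: 11110100011
generation 2: 00101000101

00101000101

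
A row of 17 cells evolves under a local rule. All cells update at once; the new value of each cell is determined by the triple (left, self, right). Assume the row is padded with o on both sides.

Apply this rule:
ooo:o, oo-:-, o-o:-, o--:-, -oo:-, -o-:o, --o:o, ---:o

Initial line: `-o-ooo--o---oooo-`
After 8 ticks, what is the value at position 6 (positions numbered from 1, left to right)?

-o--o--oo-oo-oo--
-o-oo-o---------o
-o----o-oooooooo-
-o-oooo--oooooo--
-o--oo--o-oooo--o
-o-o---oo--oo--o-
-o-o-oo---o---oo-
-o-o----ooo-oo---
position 6 holds -

-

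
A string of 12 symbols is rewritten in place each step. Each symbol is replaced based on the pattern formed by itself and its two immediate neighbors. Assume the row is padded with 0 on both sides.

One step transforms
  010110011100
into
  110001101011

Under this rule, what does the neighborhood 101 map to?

0

At position 2 the neighborhood is 101; the next row has 0 there.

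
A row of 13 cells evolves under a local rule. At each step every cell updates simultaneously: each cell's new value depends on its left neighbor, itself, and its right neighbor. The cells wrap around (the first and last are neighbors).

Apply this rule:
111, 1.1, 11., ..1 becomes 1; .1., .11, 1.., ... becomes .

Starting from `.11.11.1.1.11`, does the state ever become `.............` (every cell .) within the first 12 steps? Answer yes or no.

no

1.11.11.1.1.1
11.11.11.1.1.
.11.11.11.1.1
1.11.11.11.1.
.1.11.11.11.1
1.1.11.11.11.
.1.1.11.11.11
1.1.1.11.11.1
11.1.1.11.11.
.11.1.1.11.11
1.11.1.1.11.1
11.11.1.1.11.
step 12 is 11.11.1.1.11., still not uniform .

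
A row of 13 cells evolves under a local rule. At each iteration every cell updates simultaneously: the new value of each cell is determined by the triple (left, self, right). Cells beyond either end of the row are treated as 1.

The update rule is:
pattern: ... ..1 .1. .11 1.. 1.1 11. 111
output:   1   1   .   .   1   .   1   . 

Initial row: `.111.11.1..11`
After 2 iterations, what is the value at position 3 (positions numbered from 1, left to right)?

iteration 1: ...1..1..11..
iteration 2: 111.11.11.111
position 3 holds 1

1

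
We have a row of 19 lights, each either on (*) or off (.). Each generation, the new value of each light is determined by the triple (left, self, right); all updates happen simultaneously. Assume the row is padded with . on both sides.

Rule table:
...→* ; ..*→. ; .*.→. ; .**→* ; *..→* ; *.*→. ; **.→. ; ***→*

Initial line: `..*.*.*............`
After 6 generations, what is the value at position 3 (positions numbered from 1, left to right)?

.

*......************
.*****.***********.
.****..**********.*
.***.*.*********...
.**....********.***
.*.***.*******..**.
position 3 holds .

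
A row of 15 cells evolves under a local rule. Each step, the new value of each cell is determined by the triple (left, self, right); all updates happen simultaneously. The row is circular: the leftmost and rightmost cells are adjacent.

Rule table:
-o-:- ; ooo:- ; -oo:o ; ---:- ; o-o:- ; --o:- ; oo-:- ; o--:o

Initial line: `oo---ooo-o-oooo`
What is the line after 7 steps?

--o--o-----o---
---o--o-----o--
----o--o-----o-
-----o--o-----o
o-----o--o-----
-o-----o--o----
--o-----o--o---

--o-----o--o---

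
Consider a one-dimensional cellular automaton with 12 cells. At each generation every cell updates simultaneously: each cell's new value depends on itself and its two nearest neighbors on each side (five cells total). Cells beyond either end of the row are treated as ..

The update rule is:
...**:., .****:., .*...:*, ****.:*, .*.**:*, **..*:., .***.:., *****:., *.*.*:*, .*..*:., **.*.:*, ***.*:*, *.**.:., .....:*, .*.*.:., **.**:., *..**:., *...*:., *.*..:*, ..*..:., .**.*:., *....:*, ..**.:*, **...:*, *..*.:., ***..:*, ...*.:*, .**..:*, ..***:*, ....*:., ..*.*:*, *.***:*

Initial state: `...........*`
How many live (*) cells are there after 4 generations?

5

*********.*.
*......*****
.****..*..**
.*.**.....**
count of *: 5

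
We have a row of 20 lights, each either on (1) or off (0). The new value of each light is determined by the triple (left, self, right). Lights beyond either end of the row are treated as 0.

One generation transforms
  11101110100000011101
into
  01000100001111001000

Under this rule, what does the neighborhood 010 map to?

At position 8 the neighborhood is 010; the next row has 0 there.

0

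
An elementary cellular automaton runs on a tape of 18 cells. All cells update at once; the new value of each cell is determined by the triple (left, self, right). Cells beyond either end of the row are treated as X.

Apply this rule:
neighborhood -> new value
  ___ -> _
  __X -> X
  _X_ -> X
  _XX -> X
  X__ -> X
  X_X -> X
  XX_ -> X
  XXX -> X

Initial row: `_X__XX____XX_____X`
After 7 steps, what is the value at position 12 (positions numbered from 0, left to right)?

step 1: XXXXXXX__XXXX___XX
step 2: XXXXXXXXXXXXXX_XXX
step 3: XXXXXXXXXXXXXXXXXX
step 4: XXXXXXXXXXXXXXXXXX  (fixed point — unchanged through step 7)
position 12 holds X

X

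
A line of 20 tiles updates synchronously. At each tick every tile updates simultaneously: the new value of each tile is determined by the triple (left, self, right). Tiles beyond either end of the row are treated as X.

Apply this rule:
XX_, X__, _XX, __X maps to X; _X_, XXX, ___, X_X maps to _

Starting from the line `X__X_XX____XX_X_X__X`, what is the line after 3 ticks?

XXX__XXX__XXX____XXX
__XXXX_XXXX_XX__XX__
XXX__X_X__X_XXXXXXXX

XXX__X_X__X_XXXXXXXX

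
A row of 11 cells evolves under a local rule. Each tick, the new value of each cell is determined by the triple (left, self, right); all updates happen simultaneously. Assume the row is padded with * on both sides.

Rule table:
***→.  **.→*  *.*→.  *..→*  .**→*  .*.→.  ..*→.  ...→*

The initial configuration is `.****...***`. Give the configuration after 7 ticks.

...*.**.**.

tick 1: .*..***.*..
tick 2: ..*.*.*..*.
tick 3: *......*...
tick 4: ******..**.
tick 5: .....**.**.
tick 6: ****.**.**.
tick 7: ...*.**.**.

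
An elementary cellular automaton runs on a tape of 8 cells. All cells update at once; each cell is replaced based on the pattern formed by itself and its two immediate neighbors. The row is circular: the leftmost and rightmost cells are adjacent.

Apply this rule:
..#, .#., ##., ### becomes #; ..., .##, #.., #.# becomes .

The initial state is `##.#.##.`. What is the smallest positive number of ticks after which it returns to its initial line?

tick 1: .#.#..#.
tick 2: ##.#.##.

2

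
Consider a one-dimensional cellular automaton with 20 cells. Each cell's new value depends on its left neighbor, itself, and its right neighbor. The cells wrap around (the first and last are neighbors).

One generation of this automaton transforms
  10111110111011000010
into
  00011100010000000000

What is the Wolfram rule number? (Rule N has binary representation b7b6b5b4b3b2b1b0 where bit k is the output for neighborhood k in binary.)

position 3: 111 → 1  (bit 7 = 1)
position 6: 110 → 0  (bit 6 = 0)
position 1: 101 → 0  (bit 5 = 0)
position 14: 100 → 0  (bit 4 = 0)
position 2: 011 → 0  (bit 3 = 0)
position 0: 010 → 0  (bit 2 = 0)
position 17: 001 → 0  (bit 1 = 0)
position 15: 000 → 0  (bit 0 = 0)
bits b7..b0 = 10000000 = 128

128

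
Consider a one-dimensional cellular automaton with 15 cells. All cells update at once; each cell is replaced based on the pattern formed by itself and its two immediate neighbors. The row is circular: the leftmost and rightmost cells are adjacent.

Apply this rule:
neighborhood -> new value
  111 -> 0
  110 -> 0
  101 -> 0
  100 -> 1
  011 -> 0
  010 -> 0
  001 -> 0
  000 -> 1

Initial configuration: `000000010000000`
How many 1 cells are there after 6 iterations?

1

111111001111111
000000100000000
111110011111111
000001000000000
111100111111111
000010000000000
count of 1: 1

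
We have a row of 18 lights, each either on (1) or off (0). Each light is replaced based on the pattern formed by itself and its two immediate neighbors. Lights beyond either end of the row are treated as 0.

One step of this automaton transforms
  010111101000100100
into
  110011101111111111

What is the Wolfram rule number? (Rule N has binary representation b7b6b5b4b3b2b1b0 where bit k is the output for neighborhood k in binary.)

215

position 4: 111 → 1  (bit 7 = 1)
position 6: 110 → 1  (bit 6 = 1)
position 2: 101 → 0  (bit 5 = 0)
position 9: 100 → 1  (bit 4 = 1)
position 3: 011 → 0  (bit 3 = 0)
position 1: 010 → 1  (bit 2 = 1)
position 0: 001 → 1  (bit 1 = 1)
position 10: 000 → 1  (bit 0 = 1)
bits b7..b0 = 11010111 = 215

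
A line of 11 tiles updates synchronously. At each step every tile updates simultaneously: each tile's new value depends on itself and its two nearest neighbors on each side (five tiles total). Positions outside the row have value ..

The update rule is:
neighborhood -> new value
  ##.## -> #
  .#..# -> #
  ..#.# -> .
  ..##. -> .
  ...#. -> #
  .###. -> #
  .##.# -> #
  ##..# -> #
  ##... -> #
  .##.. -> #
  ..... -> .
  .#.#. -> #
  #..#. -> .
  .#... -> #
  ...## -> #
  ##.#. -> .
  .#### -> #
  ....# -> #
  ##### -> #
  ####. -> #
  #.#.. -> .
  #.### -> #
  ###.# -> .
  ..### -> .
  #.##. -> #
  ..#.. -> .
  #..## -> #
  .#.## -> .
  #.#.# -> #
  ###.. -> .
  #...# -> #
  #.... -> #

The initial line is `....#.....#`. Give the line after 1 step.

..##.##.##.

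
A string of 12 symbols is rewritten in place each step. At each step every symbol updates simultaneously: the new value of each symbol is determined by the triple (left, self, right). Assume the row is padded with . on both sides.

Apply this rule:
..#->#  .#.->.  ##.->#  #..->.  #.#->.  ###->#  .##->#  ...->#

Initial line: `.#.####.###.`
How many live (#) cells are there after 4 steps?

#..####.###.
..#####.###.
#######.###.
#######.###.
count of #: 10

10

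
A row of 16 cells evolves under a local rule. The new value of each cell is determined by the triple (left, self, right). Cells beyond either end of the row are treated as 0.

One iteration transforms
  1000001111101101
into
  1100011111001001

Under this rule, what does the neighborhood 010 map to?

At position 0 the neighborhood is 010; the next row has 1 there.

1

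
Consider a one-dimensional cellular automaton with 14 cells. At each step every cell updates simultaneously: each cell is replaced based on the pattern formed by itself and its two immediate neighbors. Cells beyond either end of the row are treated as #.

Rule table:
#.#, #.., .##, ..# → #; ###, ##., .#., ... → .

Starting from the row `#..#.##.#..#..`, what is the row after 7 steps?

.#.##.##.##.##

.##.##.#.##.##
##.##.#.##.##.
..##.#.##.##.#
###.#.##.##.##
...#.##.##.##.
#.#.##.##.##.#
.#.##.##.##.##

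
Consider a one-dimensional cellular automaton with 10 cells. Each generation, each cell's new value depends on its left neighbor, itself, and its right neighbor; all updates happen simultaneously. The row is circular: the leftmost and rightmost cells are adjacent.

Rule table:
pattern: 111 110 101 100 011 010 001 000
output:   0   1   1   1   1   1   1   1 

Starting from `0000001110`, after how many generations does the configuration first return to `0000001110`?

generation 1: 1111111011
generation 2: 0000001110

2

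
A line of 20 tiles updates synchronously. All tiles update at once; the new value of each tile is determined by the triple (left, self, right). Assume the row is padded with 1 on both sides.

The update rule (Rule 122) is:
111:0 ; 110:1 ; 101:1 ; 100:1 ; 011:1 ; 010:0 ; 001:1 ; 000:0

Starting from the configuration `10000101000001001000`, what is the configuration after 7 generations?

11001010100010110101
01110101010101111011
11011010101011001110
01111101010111111011
11000110101100001110
01101111011110011011
11111001110011111110

11111001110011111110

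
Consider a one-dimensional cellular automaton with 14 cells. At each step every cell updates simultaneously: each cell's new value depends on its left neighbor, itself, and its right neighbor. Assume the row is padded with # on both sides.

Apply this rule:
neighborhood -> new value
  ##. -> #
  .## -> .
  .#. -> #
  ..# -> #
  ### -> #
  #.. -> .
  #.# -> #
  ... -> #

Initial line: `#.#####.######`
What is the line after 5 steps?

######.#####.#

step 1: ##.#####.#####
step 2: ###.#####.####
step 3: ####.#####.###
step 4: #####.#####.##
step 5: ######.#####.#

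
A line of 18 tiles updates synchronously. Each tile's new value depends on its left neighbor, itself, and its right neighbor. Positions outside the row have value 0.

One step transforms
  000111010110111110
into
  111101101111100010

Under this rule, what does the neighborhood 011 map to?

1

At position 3 the neighborhood is 011; the next row has 1 there.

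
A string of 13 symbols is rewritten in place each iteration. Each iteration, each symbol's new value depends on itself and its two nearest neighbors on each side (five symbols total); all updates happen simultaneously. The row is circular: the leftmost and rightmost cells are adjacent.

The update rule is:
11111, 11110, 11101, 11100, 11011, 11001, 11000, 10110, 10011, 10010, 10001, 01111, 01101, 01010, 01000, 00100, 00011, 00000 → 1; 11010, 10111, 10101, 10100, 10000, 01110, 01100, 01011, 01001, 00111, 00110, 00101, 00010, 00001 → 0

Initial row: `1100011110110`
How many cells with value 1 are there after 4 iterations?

12

1011101111111
1100110111111
1111011011111
1111111101111
count of 1: 12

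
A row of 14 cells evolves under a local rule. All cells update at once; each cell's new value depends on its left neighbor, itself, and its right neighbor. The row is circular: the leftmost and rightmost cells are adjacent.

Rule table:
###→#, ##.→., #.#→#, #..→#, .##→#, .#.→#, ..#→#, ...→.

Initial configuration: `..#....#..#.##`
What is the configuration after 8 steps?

####..#######.
###.########.#
##.########.##
#.########.###
.########.####
########.####.
#######.####.#
######.####.##

######.####.##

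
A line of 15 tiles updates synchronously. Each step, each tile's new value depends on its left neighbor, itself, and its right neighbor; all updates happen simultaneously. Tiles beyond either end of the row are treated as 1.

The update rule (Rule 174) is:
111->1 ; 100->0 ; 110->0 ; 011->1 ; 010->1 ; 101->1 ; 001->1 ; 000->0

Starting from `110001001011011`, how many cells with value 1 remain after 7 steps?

13

100011011110111
000110111101111
001101111011111
011011110111111
110111101111111
101111011111111
011110111111111
count of 1: 13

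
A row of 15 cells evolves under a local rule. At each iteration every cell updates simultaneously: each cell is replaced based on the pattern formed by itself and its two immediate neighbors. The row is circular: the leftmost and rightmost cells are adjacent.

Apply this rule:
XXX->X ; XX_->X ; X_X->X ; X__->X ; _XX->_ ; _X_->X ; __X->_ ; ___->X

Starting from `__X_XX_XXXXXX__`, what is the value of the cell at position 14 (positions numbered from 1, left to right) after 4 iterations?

X

X_XX_XX_XXXXXXX
XX_XX_XX_XXXXXX
XXX_XX_XX_XXXXX
XXXX_XX_XX_XXXX
position 14 holds X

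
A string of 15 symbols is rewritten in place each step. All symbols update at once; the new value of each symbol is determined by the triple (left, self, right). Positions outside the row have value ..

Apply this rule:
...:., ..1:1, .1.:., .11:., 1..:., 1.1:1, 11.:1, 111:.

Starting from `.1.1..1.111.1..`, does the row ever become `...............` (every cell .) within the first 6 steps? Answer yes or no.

1.1..1.1..11...
.1..1.1..1.1...
1..1.1..1.1....
..1.1..1.1.....
.1.1..1.1......
1.1..1.1.......
step 6 is 1.1..1.1......., still not uniform .

no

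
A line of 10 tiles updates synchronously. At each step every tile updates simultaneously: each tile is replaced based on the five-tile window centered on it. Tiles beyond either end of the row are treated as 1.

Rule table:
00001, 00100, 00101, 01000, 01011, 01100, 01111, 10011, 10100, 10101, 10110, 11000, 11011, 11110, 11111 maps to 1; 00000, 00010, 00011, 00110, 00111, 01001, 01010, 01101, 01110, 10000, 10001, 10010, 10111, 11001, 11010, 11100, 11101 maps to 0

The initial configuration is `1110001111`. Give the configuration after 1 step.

1101000111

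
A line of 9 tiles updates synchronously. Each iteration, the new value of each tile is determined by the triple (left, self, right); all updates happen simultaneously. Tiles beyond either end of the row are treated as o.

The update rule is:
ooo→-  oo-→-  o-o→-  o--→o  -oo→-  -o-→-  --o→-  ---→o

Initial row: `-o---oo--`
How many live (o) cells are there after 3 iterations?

--oo---o-
o---oo---
-oo---oo-
count of o: 4

4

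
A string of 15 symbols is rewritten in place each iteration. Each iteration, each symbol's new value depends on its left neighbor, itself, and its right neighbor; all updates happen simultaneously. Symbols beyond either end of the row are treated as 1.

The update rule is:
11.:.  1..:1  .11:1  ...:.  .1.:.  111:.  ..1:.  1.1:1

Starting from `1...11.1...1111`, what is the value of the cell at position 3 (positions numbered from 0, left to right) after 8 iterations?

.1..1.1.1..1...
1.1..1.1.1..1..
.1.1..1.1.1..1.
1.1.1..1.1.1..1
.1.1.1..1.1.1.1
1.1.1.1..1.1.11
.1.1.1.1..1.11.
1.1.1.1.1..11.1
position 3 holds .

.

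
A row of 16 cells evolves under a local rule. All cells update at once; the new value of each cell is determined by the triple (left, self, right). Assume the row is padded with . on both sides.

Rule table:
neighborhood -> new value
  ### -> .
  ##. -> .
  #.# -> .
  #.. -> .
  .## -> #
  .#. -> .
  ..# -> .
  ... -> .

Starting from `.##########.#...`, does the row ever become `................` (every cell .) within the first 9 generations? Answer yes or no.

yes

.#..............
................
all cells are . at generation 2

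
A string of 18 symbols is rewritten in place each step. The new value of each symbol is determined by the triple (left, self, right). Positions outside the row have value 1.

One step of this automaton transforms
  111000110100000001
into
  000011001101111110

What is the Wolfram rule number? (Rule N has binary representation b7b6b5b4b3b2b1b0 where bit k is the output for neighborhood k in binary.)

position 0: 111 → 0  (bit 7 = 0)
position 2: 110 → 0  (bit 6 = 0)
position 8: 101 → 1  (bit 5 = 1)
position 3: 100 → 0  (bit 4 = 0)
position 6: 011 → 0  (bit 3 = 0)
position 9: 010 → 1  (bit 2 = 1)
position 5: 001 → 1  (bit 1 = 1)
position 4: 000 → 1  (bit 0 = 1)
bits b7..b0 = 00100111 = 39

39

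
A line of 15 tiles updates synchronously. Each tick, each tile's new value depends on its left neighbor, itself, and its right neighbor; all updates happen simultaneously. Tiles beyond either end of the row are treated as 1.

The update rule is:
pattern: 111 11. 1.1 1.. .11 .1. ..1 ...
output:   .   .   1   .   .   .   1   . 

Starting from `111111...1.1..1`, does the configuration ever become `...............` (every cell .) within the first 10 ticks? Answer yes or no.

........1.1..1.
.......1.1..1.1
......1.1..1.1.
.....1.1..1.1.1
....1.1..1.1.1.
...1.1..1.1.1.1
..1.1..1.1.1.1.
.1.1..1.1.1.1.1
1.1..1.1.1.1.1.
.1..1.1.1.1.1.1
tick 10 is .1..1.1.1.1.1.1, still not uniform .

no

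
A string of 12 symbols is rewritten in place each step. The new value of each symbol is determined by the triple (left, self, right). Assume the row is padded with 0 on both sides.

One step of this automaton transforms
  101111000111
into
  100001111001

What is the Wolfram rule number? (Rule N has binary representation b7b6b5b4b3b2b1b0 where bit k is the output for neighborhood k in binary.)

87

position 3: 111 → 0  (bit 7 = 0)
position 5: 110 → 1  (bit 6 = 1)
position 1: 101 → 0  (bit 5 = 0)
position 6: 100 → 1  (bit 4 = 1)
position 2: 011 → 0  (bit 3 = 0)
position 0: 010 → 1  (bit 2 = 1)
position 8: 001 → 1  (bit 1 = 1)
position 7: 000 → 1  (bit 0 = 1)
bits b7..b0 = 01010111 = 87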